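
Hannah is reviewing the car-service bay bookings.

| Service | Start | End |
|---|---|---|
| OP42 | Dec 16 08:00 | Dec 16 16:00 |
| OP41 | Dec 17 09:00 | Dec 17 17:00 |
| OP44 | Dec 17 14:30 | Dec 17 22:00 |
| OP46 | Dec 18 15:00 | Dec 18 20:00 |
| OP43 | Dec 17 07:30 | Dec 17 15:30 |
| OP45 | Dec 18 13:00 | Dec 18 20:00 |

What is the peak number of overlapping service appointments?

3

Sweep the timeline, counting +1 at each start and −1 at each end (ends before starts at a tie):
Dec 16 08:00 start OP42 → 1
Dec 16 16:00 end OP42 → 0
Dec 17 07:30 start OP43 → 1
Dec 17 09:00 start OP41 → 2
Dec 17 14:30 start OP44 → 3
Dec 17 15:30 end OP43 → 2
Dec 17 17:00 end OP41 → 1
Dec 17 22:00 end OP44 → 0
Dec 18 13:00 start OP45 → 1
Dec 18 15:00 start OP46 → 2
Dec 18 20:00 end OP45 → 1
Dec 18 20:00 end OP46 → 0
Peak is 3, at Dec 17 14:30 (OP41, OP43, OP44).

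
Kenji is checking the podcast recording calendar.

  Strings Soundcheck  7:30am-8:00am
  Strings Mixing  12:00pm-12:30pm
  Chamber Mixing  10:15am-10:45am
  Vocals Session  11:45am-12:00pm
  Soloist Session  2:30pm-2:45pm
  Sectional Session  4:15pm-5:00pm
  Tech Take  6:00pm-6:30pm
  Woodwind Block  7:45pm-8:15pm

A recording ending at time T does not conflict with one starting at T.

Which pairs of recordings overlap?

no overlapping pairs

Sorted by start: Strings Soundcheck, Chamber Mixing, Vocals Session, Strings Mixing, Soloist Session, Sectional Session, Tech Take, Woodwind Block.
Chamber Mixing starts after Strings Soundcheck ends, so nothing later overlaps Strings Soundcheck either.
Vocals Session starts after Chamber Mixing ends, so nothing later overlaps Chamber Mixing either.
Strings Mixing starts exactly when Vocals Session ends (back-to-back, no overlap), so nothing later overlaps Vocals Session either.
Soloist Session starts after Strings Mixing ends, so nothing later overlaps Strings Mixing either.
Sectional Session starts after Soloist Session ends, so nothing later overlaps Soloist Session either.
Tech Take starts after Sectional Session ends, so nothing later overlaps Sectional Session either.
Woodwind Block starts after Tech Take ends.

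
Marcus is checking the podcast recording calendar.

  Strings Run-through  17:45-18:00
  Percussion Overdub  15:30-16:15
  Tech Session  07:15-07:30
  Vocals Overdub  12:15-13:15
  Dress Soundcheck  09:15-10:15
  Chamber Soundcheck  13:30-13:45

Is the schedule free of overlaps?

Yes

Sorted by start: Tech Session, Dress Soundcheck, Vocals Overdub, Chamber Soundcheck, Percussion Overdub, Strings Run-through.
Dress Soundcheck starts after Tech Session ends — done with Tech Session.
Vocals Overdub starts after Dress Soundcheck ends — done with Dress Soundcheck.
Chamber Soundcheck starts after Vocals Overdub ends — done with Vocals Overdub.
Percussion Overdub starts after Chamber Soundcheck ends — done with Chamber Soundcheck.
Strings Run-through starts after Percussion Overdub ends.
Every pair is clear; the schedule has no overlaps.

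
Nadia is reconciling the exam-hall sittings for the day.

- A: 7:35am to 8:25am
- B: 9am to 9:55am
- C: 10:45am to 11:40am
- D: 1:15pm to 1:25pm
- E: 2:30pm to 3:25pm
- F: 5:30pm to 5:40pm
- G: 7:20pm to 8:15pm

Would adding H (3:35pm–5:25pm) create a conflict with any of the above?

A: ends 8:25am at or before H starts 3:35pm → clear.
B: ends 9:55am at or before H starts 3:35pm → clear.
C: ends 11:40am at or before H starts 3:35pm → clear.
D: ends 1:25pm at or before H starts 3:35pm → clear.
E: ends 3:25pm at or before H starts 3:35pm → clear.
F: starts 5:30pm at or after H ends 5:25pm → clear.
G: starts 7:20pm at or after H ends 5:25pm → clear.

No — it doesn't clash with anything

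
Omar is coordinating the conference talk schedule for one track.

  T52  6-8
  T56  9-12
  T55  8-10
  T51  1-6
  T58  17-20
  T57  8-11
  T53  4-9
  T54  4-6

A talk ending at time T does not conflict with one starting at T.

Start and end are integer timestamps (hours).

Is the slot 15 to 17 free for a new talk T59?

Yes — the slot is free

T51: ends 6 at or before T59 starts 15 → clear.
T53: ends 9 at or before T59 starts 15 → clear.
T54: ends 6 at or before T59 starts 15 → clear.
T52: ends 8 at or before T59 starts 15 → clear.
T55: ends 10 at or before T59 starts 15 → clear.
T57: ends 11 at or before T59 starts 15 → clear.
T56: ends 12 at or before T59 starts 15 → clear.
T58: starts 17 at or after T59 ends 17 → clear.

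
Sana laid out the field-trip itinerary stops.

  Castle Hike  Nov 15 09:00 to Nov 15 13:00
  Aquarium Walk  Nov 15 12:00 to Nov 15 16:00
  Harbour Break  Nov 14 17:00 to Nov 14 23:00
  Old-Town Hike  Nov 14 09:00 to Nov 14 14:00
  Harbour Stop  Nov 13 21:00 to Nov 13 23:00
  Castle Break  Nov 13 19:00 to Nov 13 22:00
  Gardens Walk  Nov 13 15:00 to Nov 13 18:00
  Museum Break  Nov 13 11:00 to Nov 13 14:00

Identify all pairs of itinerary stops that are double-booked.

Sorted by start: Museum Break, Gardens Walk, Castle Break, Harbour Stop, Old-Town Hike, Harbour Break, Castle Hike, Aquarium Walk.
Gardens Walk starts after Museum Break ends, so nothing later overlaps Museum Break either.
Castle Break starts after Gardens Walk ends, so nothing later overlaps Gardens Walk either.
Harbour Stop starts before Castle Break ends → Castle Break and Harbour Stop overlap.
Old-Town Hike starts after Castle Break ends, so nothing later overlaps Castle Break either.
Old-Town Hike starts after Harbour Stop ends, so nothing later overlaps Harbour Stop either.
Harbour Break starts after Old-Town Hike ends, so nothing later overlaps Old-Town Hike either.
Castle Hike starts after Harbour Break ends, so nothing later overlaps Harbour Break either.
Aquarium Walk starts before Castle Hike ends → Castle Hike and Aquarium Walk overlap.

Aquarium Walk & Castle Hike, Castle Break & Harbour Stop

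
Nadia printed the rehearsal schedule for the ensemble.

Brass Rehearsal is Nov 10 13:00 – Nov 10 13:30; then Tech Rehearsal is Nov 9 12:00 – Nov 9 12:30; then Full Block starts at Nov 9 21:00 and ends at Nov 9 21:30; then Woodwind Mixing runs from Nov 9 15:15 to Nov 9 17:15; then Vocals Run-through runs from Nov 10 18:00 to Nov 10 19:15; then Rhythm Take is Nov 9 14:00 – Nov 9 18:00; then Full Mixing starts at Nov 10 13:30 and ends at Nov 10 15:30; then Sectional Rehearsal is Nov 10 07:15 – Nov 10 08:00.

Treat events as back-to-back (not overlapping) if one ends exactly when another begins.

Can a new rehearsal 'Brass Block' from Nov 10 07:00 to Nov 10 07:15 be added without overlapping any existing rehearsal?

Yes — the slot is free

Tech Rehearsal: ends Nov 9 12:30 at or before Brass Block starts Nov 10 07:00 → clear.
Rhythm Take: ends Nov 9 18:00 at or before Brass Block starts Nov 10 07:00 → clear.
Woodwind Mixing: ends Nov 9 17:15 at or before Brass Block starts Nov 10 07:00 → clear.
Full Block: ends Nov 9 21:30 at or before Brass Block starts Nov 10 07:00 → clear.
Sectional Rehearsal: starts Nov 10 07:15 at or after Brass Block ends Nov 10 07:15 → clear.
Brass Rehearsal: starts Nov 10 13:00 at or after Brass Block ends Nov 10 07:15 → clear.
Full Mixing: starts Nov 10 13:30 at or after Brass Block ends Nov 10 07:15 → clear.
Vocals Run-through: starts Nov 10 18:00 at or after Brass Block ends Nov 10 07:15 → clear.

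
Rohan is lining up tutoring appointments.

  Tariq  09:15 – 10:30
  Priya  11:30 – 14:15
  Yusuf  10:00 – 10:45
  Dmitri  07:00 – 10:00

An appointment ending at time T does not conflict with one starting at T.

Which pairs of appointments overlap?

Two intervals overlap when each starts before the other ends.
Sorted by start: Dmitri, Tariq, Yusuf, Priya.
Tariq starts before Dmitri ends → Dmitri and Tariq overlap.
Yusuf starts exactly when Dmitri ends (back-to-back, no overlap), so nothing later overlaps Dmitri either.
Yusuf starts before Tariq ends → Tariq and Yusuf overlap.
Priya starts after Tariq ends.
Priya starts after Yusuf ends.

Dmitri & Tariq, Tariq & Yusuf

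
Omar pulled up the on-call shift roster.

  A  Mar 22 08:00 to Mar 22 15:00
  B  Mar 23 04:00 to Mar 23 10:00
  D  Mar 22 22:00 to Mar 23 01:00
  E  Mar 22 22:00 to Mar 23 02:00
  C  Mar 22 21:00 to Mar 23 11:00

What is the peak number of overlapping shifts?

3

Walk through starts and ends in time order (an end at T is processed before a start at T):
Mar 22 08:00 start A → 1
Mar 22 15:00 end A → 0
Mar 22 21:00 start C → 1
Mar 22 22:00 start D → 2
Mar 22 22:00 start E → 3
Mar 23 01:00 end D → 2
Mar 23 02:00 end E → 1
Mar 23 04:00 start B → 2
Mar 23 10:00 end B → 1
Mar 23 11:00 end C → 0
Peak is 3, at Mar 22 22:00 (C, D, E).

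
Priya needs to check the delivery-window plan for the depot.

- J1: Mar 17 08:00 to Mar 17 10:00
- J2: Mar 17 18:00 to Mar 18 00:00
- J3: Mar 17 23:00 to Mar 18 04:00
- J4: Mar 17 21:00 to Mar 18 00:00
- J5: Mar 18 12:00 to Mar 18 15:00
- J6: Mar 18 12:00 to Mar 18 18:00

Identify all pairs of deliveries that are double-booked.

Sorted by start: J1, J2, J4, J3, J5, J6.
J2 starts after J1 ends — done with J1.
J4 starts before J2 ends → J2 and J4 overlap.
J3 starts before J2 ends → J2 and J3 overlap.
J5 starts after J2 ends — done with J2.
J3 starts before J4 ends → J4 and J3 overlap.
J5 starts after J4 ends — done with J4.
J5 starts after J3 ends — done with J3.
J6 starts before J5 ends → J5 and J6 overlap.

J2 & J3, J2 & J4, J3 & J4, J5 & J6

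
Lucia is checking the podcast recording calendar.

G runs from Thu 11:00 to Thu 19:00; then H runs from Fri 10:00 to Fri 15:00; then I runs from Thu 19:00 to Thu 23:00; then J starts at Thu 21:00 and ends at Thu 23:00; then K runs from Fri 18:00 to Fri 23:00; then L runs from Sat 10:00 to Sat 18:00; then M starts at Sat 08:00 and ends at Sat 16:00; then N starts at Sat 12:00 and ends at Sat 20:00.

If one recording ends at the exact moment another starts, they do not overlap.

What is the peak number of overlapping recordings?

3

Sweep the timeline, counting +1 at each start and −1 at each end (ends before starts at a tie):
Thu 11:00 start G → 1
Thu 19:00 end G → 0
Thu 19:00 start I → 1
Thu 21:00 start J → 2
Thu 23:00 end I → 1
Thu 23:00 end J → 0
Fri 10:00 start H → 1
Fri 15:00 end H → 0
Fri 18:00 start K → 1
Fri 23:00 end K → 0
Sat 08:00 start M → 1
Sat 10:00 start L → 2
Sat 12:00 start N → 3
Sat 16:00 end M → 2
Sat 18:00 end L → 1
Sat 20:00 end N → 0
Peak is 3, at Sat 12:00 (L, M, N).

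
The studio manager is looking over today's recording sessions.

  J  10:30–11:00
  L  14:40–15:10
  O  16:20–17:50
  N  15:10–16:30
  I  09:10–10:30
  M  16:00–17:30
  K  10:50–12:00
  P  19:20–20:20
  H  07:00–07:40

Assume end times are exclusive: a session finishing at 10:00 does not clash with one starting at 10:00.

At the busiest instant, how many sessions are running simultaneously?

3

Sweep the timeline, counting +1 at each start and −1 at each end (ends before starts at a tie):
07:00 start H → 1
07:40 end H → 0
09:10 start I → 1
10:30 end I → 0
10:30 start J → 1
10:50 start K → 2
11:00 end J → 1
12:00 end K → 0
14:40 start L → 1
15:10 end L → 0
15:10 start N → 1
16:00 start M → 2
16:20 start O → 3
16:30 end N → 2
17:30 end M → 1
17:50 end O → 0
19:20 start P → 1
20:20 end P → 0
Peak is 3, at 16:20 (M, N, O).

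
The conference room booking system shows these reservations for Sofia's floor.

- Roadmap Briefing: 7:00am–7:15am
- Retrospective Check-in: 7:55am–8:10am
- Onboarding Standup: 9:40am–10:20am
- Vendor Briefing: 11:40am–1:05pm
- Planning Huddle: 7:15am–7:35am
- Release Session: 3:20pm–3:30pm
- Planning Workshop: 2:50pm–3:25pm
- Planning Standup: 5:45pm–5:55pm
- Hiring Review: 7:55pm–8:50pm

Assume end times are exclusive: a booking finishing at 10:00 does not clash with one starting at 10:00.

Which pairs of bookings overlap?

Planning Workshop & Release Session

Sorted by start: Roadmap Briefing, Planning Huddle, Retrospective Check-in, Onboarding Standup, Vendor Briefing, Planning Workshop, Release Session, Planning Standup, Hiring Review.
Planning Huddle starts exactly when Roadmap Briefing ends (back-to-back, no overlap), so nothing later overlaps Roadmap Briefing either.
Retrospective Check-in starts after Planning Huddle ends, so nothing later overlaps Planning Huddle either.
Onboarding Standup starts after Retrospective Check-in ends, so nothing later overlaps Retrospective Check-in either.
Vendor Briefing starts after Onboarding Standup ends, so nothing later overlaps Onboarding Standup either.
Planning Workshop starts after Vendor Briefing ends, so nothing later overlaps Vendor Briefing either.
Release Session starts before Planning Workshop ends → Planning Workshop and Release Session overlap.
Planning Standup starts after Planning Workshop ends, so nothing later overlaps Planning Workshop either.
Planning Standup starts after Release Session ends, so nothing later overlaps Release Session either.
Hiring Review starts after Planning Standup ends.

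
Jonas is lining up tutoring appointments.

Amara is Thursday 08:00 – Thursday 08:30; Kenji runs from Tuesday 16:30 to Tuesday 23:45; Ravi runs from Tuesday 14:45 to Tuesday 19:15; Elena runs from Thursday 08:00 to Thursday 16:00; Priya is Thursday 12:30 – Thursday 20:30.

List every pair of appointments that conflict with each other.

Sorted by start: Ravi, Kenji, Elena, Amara, Priya.
Kenji starts before Ravi ends → Ravi and Kenji overlap.
Elena starts after Ravi ends — done with Ravi.
Elena starts after Kenji ends — done with Kenji.
Amara starts before Elena ends → Elena and Amara overlap.
Priya starts before Elena ends → Elena and Priya overlap.
Priya starts after Amara ends.

Amara & Elena, Elena & Priya, Kenji & Ravi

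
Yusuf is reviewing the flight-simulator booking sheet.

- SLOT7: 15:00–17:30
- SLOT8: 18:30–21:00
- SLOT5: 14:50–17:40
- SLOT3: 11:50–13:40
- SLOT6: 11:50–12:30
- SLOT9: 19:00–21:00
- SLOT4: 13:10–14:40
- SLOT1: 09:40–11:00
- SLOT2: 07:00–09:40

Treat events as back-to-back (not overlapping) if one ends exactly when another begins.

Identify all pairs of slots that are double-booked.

Sorted by start: SLOT2, SLOT1, SLOT3, SLOT6, SLOT4, SLOT5, SLOT7, SLOT8, SLOT9.
SLOT1 starts exactly when SLOT2 ends (back-to-back, no overlap), so nothing later overlaps SLOT2 either.
SLOT3 starts after SLOT1 ends, so nothing later overlaps SLOT1 either.
SLOT6 starts before SLOT3 ends → SLOT3 and SLOT6 overlap.
SLOT4 starts before SLOT3 ends → SLOT3 and SLOT4 overlap.
SLOT5 starts after SLOT3 ends, so nothing later overlaps SLOT3 either.
SLOT4 starts after SLOT6 ends, so nothing later overlaps SLOT6 either.
SLOT5 starts after SLOT4 ends, so nothing later overlaps SLOT4 either.
SLOT7 starts before SLOT5 ends → SLOT5 and SLOT7 overlap.
SLOT8 starts after SLOT5 ends, so nothing later overlaps SLOT5 either.
SLOT8 starts after SLOT7 ends, so nothing later overlaps SLOT7 either.
SLOT9 starts before SLOT8 ends → SLOT8 and SLOT9 overlap.

SLOT3 & SLOT4, SLOT3 & SLOT6, SLOT5 & SLOT7, SLOT8 & SLOT9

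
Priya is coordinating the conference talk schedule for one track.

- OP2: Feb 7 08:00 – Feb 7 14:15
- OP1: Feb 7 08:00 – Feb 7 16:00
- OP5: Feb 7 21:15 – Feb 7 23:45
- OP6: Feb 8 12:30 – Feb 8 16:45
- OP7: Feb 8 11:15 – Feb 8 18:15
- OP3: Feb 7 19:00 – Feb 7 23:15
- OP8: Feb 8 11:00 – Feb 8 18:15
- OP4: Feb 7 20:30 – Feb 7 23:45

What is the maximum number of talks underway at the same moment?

Sort all start/end points and keep a running count:
Feb 7 08:00 start OP1 → 1
Feb 7 08:00 start OP2 → 2
Feb 7 14:15 end OP2 → 1
Feb 7 16:00 end OP1 → 0
Feb 7 19:00 start OP3 → 1
Feb 7 20:30 start OP4 → 2
Feb 7 21:15 start OP5 → 3
Feb 7 23:15 end OP3 → 2
Feb 7 23:45 end OP4 → 1
Feb 7 23:45 end OP5 → 0
Feb 8 11:00 start OP8 → 1
Feb 8 11:15 start OP7 → 2
Feb 8 12:30 start OP6 → 3
Feb 8 16:45 end OP6 → 2
Feb 8 18:15 end OP7 → 1
Feb 8 18:15 end OP8 → 0
Peak is 3, at Feb 7 21:15 (OP3, OP4, OP5).

3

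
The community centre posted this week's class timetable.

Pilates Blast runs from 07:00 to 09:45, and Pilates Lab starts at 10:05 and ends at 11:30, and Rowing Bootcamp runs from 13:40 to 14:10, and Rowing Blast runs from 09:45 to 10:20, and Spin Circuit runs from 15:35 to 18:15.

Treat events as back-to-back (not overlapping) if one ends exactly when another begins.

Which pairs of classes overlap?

Two intervals overlap when each starts before the other ends.
Sorted by start: Pilates Blast, Rowing Blast, Pilates Lab, Rowing Bootcamp, Spin Circuit.
Rowing Blast starts exactly when Pilates Blast ends (back-to-back, no overlap) — done with Pilates Blast.
Pilates Lab starts before Rowing Blast ends → Rowing Blast and Pilates Lab overlap.
Rowing Bootcamp starts after Rowing Blast ends — done with Rowing Blast.
Rowing Bootcamp starts after Pilates Lab ends — done with Pilates Lab.
Spin Circuit starts after Rowing Bootcamp ends.

Pilates Lab & Rowing Blast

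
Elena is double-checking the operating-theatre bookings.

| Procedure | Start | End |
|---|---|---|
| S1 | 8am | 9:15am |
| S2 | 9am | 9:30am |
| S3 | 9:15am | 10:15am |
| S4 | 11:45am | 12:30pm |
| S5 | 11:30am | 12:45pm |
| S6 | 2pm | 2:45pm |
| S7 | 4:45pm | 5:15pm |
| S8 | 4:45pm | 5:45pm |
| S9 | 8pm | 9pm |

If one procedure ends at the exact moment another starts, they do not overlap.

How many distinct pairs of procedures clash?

Sorted by start: S1, S2, S3, S5, S4, S6, S7, S8, S9.
S2 starts before S1 ends → S1 and S2 overlap.
S3 starts exactly when S1 ends (back-to-back, no overlap) — done with S1.
S3 starts before S2 ends → S2 and S3 overlap.
S5 starts after S2 ends — done with S2.
S5 starts after S3 ends — done with S3.
S4 starts before S5 ends → S5 and S4 overlap.
S6 starts after S5 ends — done with S5.
S6 starts after S4 ends — done with S4.
S7 starts after S6 ends — done with S6.
S8 starts before S7 ends → S7 and S8 overlap.
S9 starts after S7 ends.
S9 starts after S8 ends.
Overlapping pairs: S1 & S2, S2 & S3, S4 & S5, S7 & S8 — 4 in total.

4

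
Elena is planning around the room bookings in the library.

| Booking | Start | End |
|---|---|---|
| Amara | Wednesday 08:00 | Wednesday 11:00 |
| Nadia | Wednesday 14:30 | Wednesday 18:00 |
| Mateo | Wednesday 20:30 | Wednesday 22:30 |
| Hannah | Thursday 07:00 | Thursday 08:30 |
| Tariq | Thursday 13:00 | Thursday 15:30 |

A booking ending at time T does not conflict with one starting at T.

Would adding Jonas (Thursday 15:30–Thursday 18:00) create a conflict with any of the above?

Amara: ends Wednesday 11:00 at or before Jonas starts Thursday 15:30 → clear.
Nadia: ends Wednesday 18:00 at or before Jonas starts Thursday 15:30 → clear.
Mateo: ends Wednesday 22:30 at or before Jonas starts Thursday 15:30 → clear.
Hannah: ends Thursday 08:30 at or before Jonas starts Thursday 15:30 → clear.
Tariq: ends Thursday 15:30 at or before Jonas starts Thursday 15:30 → clear.

No — it doesn't clash with anything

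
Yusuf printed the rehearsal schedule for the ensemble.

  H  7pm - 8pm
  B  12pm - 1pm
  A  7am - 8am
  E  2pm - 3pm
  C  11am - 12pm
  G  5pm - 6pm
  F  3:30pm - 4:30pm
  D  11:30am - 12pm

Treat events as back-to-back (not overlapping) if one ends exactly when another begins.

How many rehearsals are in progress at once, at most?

2

Sweep the timeline, counting +1 at each start and −1 at each end (ends before starts at a tie):
7am start A → 1
8am end A → 0
11am start C → 1
11:30am start D → 2
12pm end C → 1
12pm end D → 0
12pm start B → 1
1pm end B → 0
2pm start E → 1
3pm end E → 0
3:30pm start F → 1
4:30pm end F → 0
5pm start G → 1
6pm end G → 0
7pm start H → 1
8pm end H → 0
Peak is 2, at 11:30am (C, D).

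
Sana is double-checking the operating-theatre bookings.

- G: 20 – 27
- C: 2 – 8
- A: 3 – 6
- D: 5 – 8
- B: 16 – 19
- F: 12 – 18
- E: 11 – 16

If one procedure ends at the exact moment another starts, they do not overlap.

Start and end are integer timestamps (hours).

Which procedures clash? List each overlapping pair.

Check each pair: they overlap iff neither finishes before the other starts.
Sorted by start: C, A, D, E, F, B, G.
A starts before C ends → C and A overlap.
D starts before C ends → C and D overlap.
E starts after C ends, so C has no further overlaps.
D starts before A ends → A and D overlap.
E starts after A ends, so A has no further overlaps.
E starts after D ends, so D has no further overlaps.
F starts before E ends → E and F overlap.
B starts exactly when E ends (back-to-back, no overlap), so E has no further overlaps.
B starts before F ends → F and B overlap.
G starts after F ends.
G starts after B ends.

A & C, A & D, B & F, C & D, E & F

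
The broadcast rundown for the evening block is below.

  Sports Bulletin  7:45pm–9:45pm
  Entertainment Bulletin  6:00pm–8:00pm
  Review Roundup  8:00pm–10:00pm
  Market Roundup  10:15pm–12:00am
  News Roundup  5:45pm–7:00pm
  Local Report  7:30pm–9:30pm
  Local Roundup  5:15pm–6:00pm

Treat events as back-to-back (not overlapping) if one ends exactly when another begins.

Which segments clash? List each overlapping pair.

Entertainment Bulletin & Local Report, Entertainment Bulletin & News Roundup, Entertainment Bulletin & Sports Bulletin, Local Report & Review Roundup, Local Report & Sports Bulletin, Local Roundup & News Roundup, Review Roundup & Sports Bulletin

Check each pair: they overlap iff neither finishes before the other starts.
Sorted by start: Local Roundup, News Roundup, Entertainment Bulletin, Local Report, Sports Bulletin, Review Roundup, Market Roundup.
News Roundup starts before Local Roundup ends → Local Roundup and News Roundup overlap.
Entertainment Bulletin starts exactly when Local Roundup ends (back-to-back, no overlap) — done with Local Roundup.
Entertainment Bulletin starts before News Roundup ends → News Roundup and Entertainment Bulletin overlap.
Local Report starts after News Roundup ends — done with News Roundup.
Local Report starts before Entertainment Bulletin ends → Entertainment Bulletin and Local Report overlap.
Sports Bulletin starts before Entertainment Bulletin ends → Entertainment Bulletin and Sports Bulletin overlap.
Review Roundup starts exactly when Entertainment Bulletin ends (back-to-back, no overlap) — done with Entertainment Bulletin.
Sports Bulletin starts before Local Report ends → Local Report and Sports Bulletin overlap.
Review Roundup starts before Local Report ends → Local Report and Review Roundup overlap.
Market Roundup starts after Local Report ends.
Review Roundup starts before Sports Bulletin ends → Sports Bulletin and Review Roundup overlap.
Market Roundup starts after Sports Bulletin ends.
Market Roundup starts after Review Roundup ends.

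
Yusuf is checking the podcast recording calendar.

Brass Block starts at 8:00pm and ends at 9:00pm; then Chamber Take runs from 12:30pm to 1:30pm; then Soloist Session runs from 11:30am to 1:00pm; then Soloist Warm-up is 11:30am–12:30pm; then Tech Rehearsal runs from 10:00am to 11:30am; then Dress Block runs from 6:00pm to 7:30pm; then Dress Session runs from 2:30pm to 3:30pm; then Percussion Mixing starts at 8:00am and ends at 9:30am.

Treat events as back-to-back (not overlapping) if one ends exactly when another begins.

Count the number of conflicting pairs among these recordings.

Two intervals overlap when each starts before the other ends.
Sorted by start: Percussion Mixing, Tech Rehearsal, Soloist Session, Soloist Warm-up, Chamber Take, Dress Session, Dress Block, Brass Block.
Tech Rehearsal starts after Percussion Mixing ends, so nothing later overlaps Percussion Mixing either.
Soloist Session starts exactly when Tech Rehearsal ends (back-to-back, no overlap), so nothing later overlaps Tech Rehearsal either.
Soloist Warm-up starts before Soloist Session ends → Soloist Session and Soloist Warm-up overlap.
Chamber Take starts before Soloist Session ends → Soloist Session and Chamber Take overlap.
Dress Session starts after Soloist Session ends, so nothing later overlaps Soloist Session either.
Chamber Take starts exactly when Soloist Warm-up ends (back-to-back, no overlap), so nothing later overlaps Soloist Warm-up either.
Dress Session starts after Chamber Take ends, so nothing later overlaps Chamber Take either.
Dress Block starts after Dress Session ends, so nothing later overlaps Dress Session either.
Brass Block starts after Dress Block ends.
Overlapping pairs: Chamber Take & Soloist Session, Soloist Session & Soloist Warm-up — 2 in total.

2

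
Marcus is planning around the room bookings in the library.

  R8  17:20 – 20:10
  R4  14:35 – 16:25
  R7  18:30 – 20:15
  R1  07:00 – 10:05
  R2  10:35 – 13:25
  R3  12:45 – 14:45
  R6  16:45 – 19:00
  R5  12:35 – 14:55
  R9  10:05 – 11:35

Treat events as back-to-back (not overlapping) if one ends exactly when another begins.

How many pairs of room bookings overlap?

9

Check each pair: they overlap iff neither finishes before the other starts.
Sorted by start: R1, R9, R2, R5, R3, R4, R6, R8, R7.
R9 starts exactly when R1 ends (back-to-back, no overlap), so nothing later overlaps R1 either.
R2 starts before R9 ends → R9 and R2 overlap.
R5 starts after R9 ends, so nothing later overlaps R9 either.
R5 starts before R2 ends → R2 and R5 overlap.
R3 starts before R2 ends → R2 and R3 overlap.
R4 starts after R2 ends, so nothing later overlaps R2 either.
R3 starts before R5 ends → R5 and R3 overlap.
R4 starts before R5 ends → R5 and R4 overlap.
R6 starts after R5 ends, so nothing later overlaps R5 either.
R4 starts before R3 ends → R3 and R4 overlap.
R6 starts after R3 ends, so nothing later overlaps R3 either.
R6 starts after R4 ends, so nothing later overlaps R4 either.
R8 starts before R6 ends → R6 and R8 overlap.
R7 starts before R6 ends → R6 and R7 overlap.
R7 starts before R8 ends → R8 and R7 overlap.
Overlapping pairs: R2 & R3, R2 & R5, R2 & R9, R3 & R4, R3 & R5, R4 & R5, R6 & R7, R6 & R8, R7 & R8 — 9 in total.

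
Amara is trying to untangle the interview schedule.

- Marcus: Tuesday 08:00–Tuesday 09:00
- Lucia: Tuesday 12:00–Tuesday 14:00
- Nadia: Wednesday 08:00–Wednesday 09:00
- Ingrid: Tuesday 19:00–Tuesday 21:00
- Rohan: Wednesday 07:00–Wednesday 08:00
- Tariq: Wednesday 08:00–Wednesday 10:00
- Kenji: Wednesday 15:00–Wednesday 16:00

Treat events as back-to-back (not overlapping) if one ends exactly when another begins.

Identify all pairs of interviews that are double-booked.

Sorted by start: Marcus, Lucia, Ingrid, Rohan, Nadia, Tariq, Kenji.
Lucia starts after Marcus ends, so Marcus has no further overlaps.
Ingrid starts after Lucia ends, so Lucia has no further overlaps.
Rohan starts after Ingrid ends, so Ingrid has no further overlaps.
Nadia starts exactly when Rohan ends (back-to-back, no overlap), so Rohan has no further overlaps.
Tariq starts before Nadia ends → Nadia and Tariq overlap.
Kenji starts after Nadia ends.
Kenji starts after Tariq ends.

Nadia & Tariq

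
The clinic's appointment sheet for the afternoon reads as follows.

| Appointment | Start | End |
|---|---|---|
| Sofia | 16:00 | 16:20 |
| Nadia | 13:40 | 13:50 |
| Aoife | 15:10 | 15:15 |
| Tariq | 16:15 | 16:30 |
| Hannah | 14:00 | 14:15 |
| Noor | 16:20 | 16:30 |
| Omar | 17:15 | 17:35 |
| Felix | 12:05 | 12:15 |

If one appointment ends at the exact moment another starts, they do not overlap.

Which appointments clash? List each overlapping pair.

Sorted by start: Felix, Nadia, Hannah, Aoife, Sofia, Tariq, Noor, Omar.
Nadia starts after Felix ends, so nothing later overlaps Felix either.
Hannah starts after Nadia ends, so nothing later overlaps Nadia either.
Aoife starts after Hannah ends, so nothing later overlaps Hannah either.
Sofia starts after Aoife ends, so nothing later overlaps Aoife either.
Tariq starts before Sofia ends → Sofia and Tariq overlap.
Noor starts exactly when Sofia ends (back-to-back, no overlap), so nothing later overlaps Sofia either.
Noor starts before Tariq ends → Tariq and Noor overlap.
Omar starts after Tariq ends.
Omar starts after Noor ends.

Noor & Tariq, Sofia & Tariq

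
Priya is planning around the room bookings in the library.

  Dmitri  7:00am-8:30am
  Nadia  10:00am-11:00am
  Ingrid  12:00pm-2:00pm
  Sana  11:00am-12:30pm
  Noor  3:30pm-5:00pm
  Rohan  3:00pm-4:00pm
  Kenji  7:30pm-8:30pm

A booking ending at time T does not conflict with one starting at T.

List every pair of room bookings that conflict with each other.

Ingrid & Sana, Noor & Rohan

Sorted by start: Dmitri, Nadia, Sana, Ingrid, Rohan, Noor, Kenji.
Nadia starts after Dmitri ends; Dmitri is clear from here.
Sana starts exactly when Nadia ends (back-to-back, no overlap); Nadia is clear from here.
Ingrid starts before Sana ends → Sana and Ingrid overlap.
Rohan starts after Sana ends; Sana is clear from here.
Rohan starts after Ingrid ends; Ingrid is clear from here.
Noor starts before Rohan ends → Rohan and Noor overlap.
Kenji starts after Rohan ends.
Kenji starts after Noor ends.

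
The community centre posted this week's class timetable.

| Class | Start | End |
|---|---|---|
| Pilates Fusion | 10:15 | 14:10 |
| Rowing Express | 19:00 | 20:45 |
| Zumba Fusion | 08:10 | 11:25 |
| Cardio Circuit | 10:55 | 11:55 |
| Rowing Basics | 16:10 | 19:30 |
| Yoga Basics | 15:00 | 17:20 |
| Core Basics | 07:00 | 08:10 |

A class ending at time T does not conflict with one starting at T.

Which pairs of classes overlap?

Sorted by start: Core Basics, Zumba Fusion, Pilates Fusion, Cardio Circuit, Yoga Basics, Rowing Basics, Rowing Express.
Zumba Fusion starts exactly when Core Basics ends (back-to-back, no overlap) — done with Core Basics.
Pilates Fusion starts before Zumba Fusion ends → Zumba Fusion and Pilates Fusion overlap.
Cardio Circuit starts before Zumba Fusion ends → Zumba Fusion and Cardio Circuit overlap.
Yoga Basics starts after Zumba Fusion ends — done with Zumba Fusion.
Cardio Circuit starts before Pilates Fusion ends → Pilates Fusion and Cardio Circuit overlap.
Yoga Basics starts after Pilates Fusion ends — done with Pilates Fusion.
Yoga Basics starts after Cardio Circuit ends — done with Cardio Circuit.
Rowing Basics starts before Yoga Basics ends → Yoga Basics and Rowing Basics overlap.
Rowing Express starts after Yoga Basics ends.
Rowing Express starts before Rowing Basics ends → Rowing Basics and Rowing Express overlap.

Cardio Circuit & Pilates Fusion, Cardio Circuit & Zumba Fusion, Pilates Fusion & Zumba Fusion, Rowing Basics & Rowing Express, Rowing Basics & Yoga Basics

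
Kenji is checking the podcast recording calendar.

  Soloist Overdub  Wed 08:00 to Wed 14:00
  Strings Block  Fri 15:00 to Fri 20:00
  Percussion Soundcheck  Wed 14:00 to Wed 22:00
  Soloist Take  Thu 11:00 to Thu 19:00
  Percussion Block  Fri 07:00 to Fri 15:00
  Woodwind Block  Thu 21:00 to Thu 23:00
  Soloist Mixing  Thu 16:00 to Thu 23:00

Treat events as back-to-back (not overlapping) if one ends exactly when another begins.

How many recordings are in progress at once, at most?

2

Sweep the timeline, counting +1 at each start and −1 at each end (ends before starts at a tie):
Wed 08:00 start Soloist Overdub → 1
Wed 14:00 end Soloist Overdub → 0
Wed 14:00 start Percussion Soundcheck → 1
Wed 22:00 end Percussion Soundcheck → 0
Thu 11:00 start Soloist Take → 1
Thu 16:00 start Soloist Mixing → 2
Thu 19:00 end Soloist Take → 1
Thu 21:00 start Woodwind Block → 2
Thu 23:00 end Soloist Mixing → 1
Thu 23:00 end Woodwind Block → 0
Fri 07:00 start Percussion Block → 1
Fri 15:00 end Percussion Block → 0
Fri 15:00 start Strings Block → 1
Fri 20:00 end Strings Block → 0
Peak is 2, at Thu 16:00 (Soloist Mixing, Soloist Take).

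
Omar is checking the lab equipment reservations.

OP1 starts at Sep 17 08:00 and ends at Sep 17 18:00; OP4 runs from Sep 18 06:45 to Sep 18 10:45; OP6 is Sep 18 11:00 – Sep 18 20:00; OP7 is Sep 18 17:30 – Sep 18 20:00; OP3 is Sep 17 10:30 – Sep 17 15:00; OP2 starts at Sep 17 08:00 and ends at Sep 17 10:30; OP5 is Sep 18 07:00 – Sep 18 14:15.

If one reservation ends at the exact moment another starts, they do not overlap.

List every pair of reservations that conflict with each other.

OP1 & OP2, OP1 & OP3, OP4 & OP5, OP5 & OP6, OP6 & OP7

Sorted by start: OP1, OP2, OP3, OP4, OP5, OP6, OP7.
OP2 starts before OP1 ends → OP1 and OP2 overlap.
OP3 starts before OP1 ends → OP1 and OP3 overlap.
OP4 starts after OP1 ends — done with OP1.
OP3 starts exactly when OP2 ends (back-to-back, no overlap) — done with OP2.
OP4 starts after OP3 ends — done with OP3.
OP5 starts before OP4 ends → OP4 and OP5 overlap.
OP6 starts after OP4 ends — done with OP4.
OP6 starts before OP5 ends → OP5 and OP6 overlap.
OP7 starts after OP5 ends.
OP7 starts before OP6 ends → OP6 and OP7 overlap.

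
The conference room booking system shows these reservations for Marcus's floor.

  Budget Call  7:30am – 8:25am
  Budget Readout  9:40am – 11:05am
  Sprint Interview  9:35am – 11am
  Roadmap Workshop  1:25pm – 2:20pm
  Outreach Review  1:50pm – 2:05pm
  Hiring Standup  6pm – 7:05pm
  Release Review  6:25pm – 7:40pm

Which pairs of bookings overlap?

Budget Readout & Sprint Interview, Hiring Standup & Release Review, Outreach Review & Roadmap Workshop

Sorted by start: Budget Call, Sprint Interview, Budget Readout, Roadmap Workshop, Outreach Review, Hiring Standup, Release Review.
Sprint Interview starts after Budget Call ends, so nothing later overlaps Budget Call either.
Budget Readout starts before Sprint Interview ends → Sprint Interview and Budget Readout overlap.
Roadmap Workshop starts after Sprint Interview ends, so nothing later overlaps Sprint Interview either.
Roadmap Workshop starts after Budget Readout ends, so nothing later overlaps Budget Readout either.
Outreach Review starts before Roadmap Workshop ends → Roadmap Workshop and Outreach Review overlap.
Hiring Standup starts after Roadmap Workshop ends, so nothing later overlaps Roadmap Workshop either.
Hiring Standup starts after Outreach Review ends, so nothing later overlaps Outreach Review either.
Release Review starts before Hiring Standup ends → Hiring Standup and Release Review overlap.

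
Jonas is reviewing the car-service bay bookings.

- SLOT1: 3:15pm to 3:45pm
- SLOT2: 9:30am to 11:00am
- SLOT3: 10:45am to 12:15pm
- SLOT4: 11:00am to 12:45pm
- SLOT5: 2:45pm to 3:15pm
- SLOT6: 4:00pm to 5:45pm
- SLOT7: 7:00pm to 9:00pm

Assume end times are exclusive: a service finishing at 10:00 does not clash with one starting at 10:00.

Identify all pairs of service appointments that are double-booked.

SLOT2 & SLOT3, SLOT3 & SLOT4

Sorted by start: SLOT2, SLOT3, SLOT4, SLOT5, SLOT1, SLOT6, SLOT7.
SLOT3 starts before SLOT2 ends → SLOT2 and SLOT3 overlap.
SLOT4 starts exactly when SLOT2 ends (back-to-back, no overlap); SLOT2 is clear from here.
SLOT4 starts before SLOT3 ends → SLOT3 and SLOT4 overlap.
SLOT5 starts after SLOT3 ends; SLOT3 is clear from here.
SLOT5 starts after SLOT4 ends; SLOT4 is clear from here.
SLOT1 starts exactly when SLOT5 ends (back-to-back, no overlap); SLOT5 is clear from here.
SLOT6 starts after SLOT1 ends; SLOT1 is clear from here.
SLOT7 starts after SLOT6 ends.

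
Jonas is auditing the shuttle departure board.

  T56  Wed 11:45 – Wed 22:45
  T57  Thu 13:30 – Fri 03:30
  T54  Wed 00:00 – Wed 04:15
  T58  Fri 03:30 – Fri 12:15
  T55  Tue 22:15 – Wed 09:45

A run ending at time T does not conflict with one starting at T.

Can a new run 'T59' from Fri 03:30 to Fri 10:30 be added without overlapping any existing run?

No — it overlaps T58

T55: ends Wed 09:45 at or before T59 starts Fri 03:30 → clear.
T54: ends Wed 04:15 at or before T59 starts Fri 03:30 → clear.
T56: ends Wed 22:45 at or before T59 starts Fri 03:30 → clear.
T57: ends Fri 03:30 at or before T59 starts Fri 03:30 → clear.
T58: starts Fri 03:30 before T59 ends Fri 10:30, and ends Fri 12:15 after T59 starts Fri 03:30 → overlap.
T59 overlaps T58.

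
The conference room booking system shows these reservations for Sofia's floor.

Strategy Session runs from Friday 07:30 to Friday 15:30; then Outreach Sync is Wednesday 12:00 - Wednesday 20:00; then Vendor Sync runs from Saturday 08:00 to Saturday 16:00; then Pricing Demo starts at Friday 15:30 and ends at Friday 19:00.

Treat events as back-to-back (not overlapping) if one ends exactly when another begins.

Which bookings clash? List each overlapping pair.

no conflicts

Sorted by start: Outreach Sync, Strategy Session, Pricing Demo, Vendor Sync.
Strategy Session starts after Outreach Sync ends; Outreach Sync is clear from here.
Pricing Demo starts exactly when Strategy Session ends (back-to-back, no overlap); Strategy Session is clear from here.
Vendor Sync starts after Pricing Demo ends.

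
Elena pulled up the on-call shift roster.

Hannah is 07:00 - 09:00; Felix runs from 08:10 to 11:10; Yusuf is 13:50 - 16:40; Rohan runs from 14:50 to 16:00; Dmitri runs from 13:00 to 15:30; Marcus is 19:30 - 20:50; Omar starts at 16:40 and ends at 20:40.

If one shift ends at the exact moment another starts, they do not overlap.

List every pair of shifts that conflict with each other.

Dmitri & Rohan, Dmitri & Yusuf, Felix & Hannah, Marcus & Omar, Rohan & Yusuf

Sorted by start: Hannah, Felix, Dmitri, Yusuf, Rohan, Omar, Marcus.
Felix starts before Hannah ends → Hannah and Felix overlap.
Dmitri starts after Hannah ends, so nothing later overlaps Hannah either.
Dmitri starts after Felix ends, so nothing later overlaps Felix either.
Yusuf starts before Dmitri ends → Dmitri and Yusuf overlap.
Rohan starts before Dmitri ends → Dmitri and Rohan overlap.
Omar starts after Dmitri ends, so nothing later overlaps Dmitri either.
Rohan starts before Yusuf ends → Yusuf and Rohan overlap.
Omar starts exactly when Yusuf ends (back-to-back, no overlap), so nothing later overlaps Yusuf either.
Omar starts after Rohan ends, so nothing later overlaps Rohan either.
Marcus starts before Omar ends → Omar and Marcus overlap.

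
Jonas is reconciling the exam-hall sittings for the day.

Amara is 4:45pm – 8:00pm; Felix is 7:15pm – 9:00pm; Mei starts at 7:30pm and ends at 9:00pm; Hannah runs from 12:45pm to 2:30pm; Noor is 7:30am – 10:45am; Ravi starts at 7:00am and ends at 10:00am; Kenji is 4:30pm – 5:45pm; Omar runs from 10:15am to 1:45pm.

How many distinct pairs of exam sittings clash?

Sorted by start: Ravi, Noor, Omar, Hannah, Kenji, Amara, Felix, Mei.
Noor starts before Ravi ends → Ravi and Noor overlap.
Omar starts after Ravi ends, so Ravi has no further overlaps.
Omar starts before Noor ends → Noor and Omar overlap.
Hannah starts after Noor ends, so Noor has no further overlaps.
Hannah starts before Omar ends → Omar and Hannah overlap.
Kenji starts after Omar ends, so Omar has no further overlaps.
Kenji starts after Hannah ends, so Hannah has no further overlaps.
Amara starts before Kenji ends → Kenji and Amara overlap.
Felix starts after Kenji ends, so Kenji has no further overlaps.
Felix starts before Amara ends → Amara and Felix overlap.
Mei starts before Amara ends → Amara and Mei overlap.
Mei starts before Felix ends → Felix and Mei overlap.
Overlapping pairs: Amara & Felix, Amara & Kenji, Amara & Mei, Felix & Mei, Hannah & Omar, Noor & Omar, Noor & Ravi — 7 in total.

7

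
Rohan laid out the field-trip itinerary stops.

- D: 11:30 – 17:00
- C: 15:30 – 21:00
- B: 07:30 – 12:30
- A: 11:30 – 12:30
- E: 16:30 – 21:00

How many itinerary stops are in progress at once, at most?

Sort all start/end points and keep a running count:
07:30 start B → 1
11:30 start A → 2
11:30 start D → 3
12:30 end A → 2
12:30 end B → 1
15:30 start C → 2
16:30 start E → 3
17:00 end D → 2
21:00 end C → 1
21:00 end E → 0
Peak is 3, at 11:30 (A, B, D).

3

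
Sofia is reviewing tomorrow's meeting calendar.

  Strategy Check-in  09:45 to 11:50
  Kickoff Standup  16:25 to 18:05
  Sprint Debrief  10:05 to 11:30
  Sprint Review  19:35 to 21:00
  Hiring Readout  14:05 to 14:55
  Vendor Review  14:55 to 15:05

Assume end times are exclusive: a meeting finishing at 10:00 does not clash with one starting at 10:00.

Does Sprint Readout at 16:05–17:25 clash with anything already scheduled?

Yes — it overlaps Kickoff Standup

Strategy Check-in: ends 11:50 at or before Sprint Readout starts 16:05 → clear.
Sprint Debrief: ends 11:30 at or before Sprint Readout starts 16:05 → clear.
Hiring Readout: ends 14:55 at or before Sprint Readout starts 16:05 → clear.
Vendor Review: ends 15:05 at or before Sprint Readout starts 16:05 → clear.
Kickoff Standup: starts 16:25 before Sprint Readout ends 17:25, and ends 18:05 after Sprint Readout starts 16:05 → overlap.
Sprint Review: starts 19:35 at or after Sprint Readout ends 17:25 → clear.
Sprint Readout overlaps Kickoff Standup.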